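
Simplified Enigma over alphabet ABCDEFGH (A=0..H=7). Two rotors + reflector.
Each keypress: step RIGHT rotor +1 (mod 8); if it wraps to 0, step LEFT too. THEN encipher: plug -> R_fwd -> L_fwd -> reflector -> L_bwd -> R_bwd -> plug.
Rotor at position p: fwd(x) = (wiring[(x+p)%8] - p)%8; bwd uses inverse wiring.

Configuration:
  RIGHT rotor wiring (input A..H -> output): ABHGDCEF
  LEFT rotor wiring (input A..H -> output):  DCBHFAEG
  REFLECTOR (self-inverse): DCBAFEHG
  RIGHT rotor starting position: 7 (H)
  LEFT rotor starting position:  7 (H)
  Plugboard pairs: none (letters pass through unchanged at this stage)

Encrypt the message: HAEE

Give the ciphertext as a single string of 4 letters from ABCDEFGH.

Char 1 ('H'): step: R->0, L->0 (L advanced); H->plug->H->R->F->L->A->refl->D->L'->A->R'->A->plug->A
Char 2 ('A'): step: R->1, L=0; A->plug->A->R->A->L->D->refl->A->L'->F->R'->C->plug->C
Char 3 ('E'): step: R->2, L=0; E->plug->E->R->C->L->B->refl->C->L'->B->R'->C->plug->C
Char 4 ('E'): step: R->3, L=0; E->plug->E->R->C->L->B->refl->C->L'->B->R'->D->plug->D

Answer: ACCD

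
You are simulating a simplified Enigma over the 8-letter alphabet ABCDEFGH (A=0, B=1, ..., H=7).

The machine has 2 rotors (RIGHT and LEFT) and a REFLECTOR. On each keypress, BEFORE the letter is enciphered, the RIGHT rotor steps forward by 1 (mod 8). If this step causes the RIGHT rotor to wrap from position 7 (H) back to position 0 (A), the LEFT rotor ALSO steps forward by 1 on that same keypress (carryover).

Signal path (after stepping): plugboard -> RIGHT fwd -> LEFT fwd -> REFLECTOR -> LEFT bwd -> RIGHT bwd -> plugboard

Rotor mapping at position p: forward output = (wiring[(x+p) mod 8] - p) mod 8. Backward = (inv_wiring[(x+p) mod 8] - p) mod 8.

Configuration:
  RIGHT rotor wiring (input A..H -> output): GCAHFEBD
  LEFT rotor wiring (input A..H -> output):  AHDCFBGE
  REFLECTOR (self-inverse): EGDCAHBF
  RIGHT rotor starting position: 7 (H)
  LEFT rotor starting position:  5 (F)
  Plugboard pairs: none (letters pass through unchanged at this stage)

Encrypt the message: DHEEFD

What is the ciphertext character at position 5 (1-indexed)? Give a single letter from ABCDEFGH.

Char 1 ('D'): step: R->0, L->6 (L advanced); D->plug->D->R->H->L->D->refl->C->L'->C->R'->B->plug->B
Char 2 ('H'): step: R->1, L=6; H->plug->H->R->F->L->E->refl->A->L'->A->R'->F->plug->F
Char 3 ('E'): step: R->2, L=6; E->plug->E->R->H->L->D->refl->C->L'->C->R'->D->plug->D
Char 4 ('E'): step: R->3, L=6; E->plug->E->R->A->L->A->refl->E->L'->F->R'->H->plug->H
Char 5 ('F'): step: R->4, L=6; F->plug->F->R->G->L->H->refl->F->L'->E->R'->G->plug->G

G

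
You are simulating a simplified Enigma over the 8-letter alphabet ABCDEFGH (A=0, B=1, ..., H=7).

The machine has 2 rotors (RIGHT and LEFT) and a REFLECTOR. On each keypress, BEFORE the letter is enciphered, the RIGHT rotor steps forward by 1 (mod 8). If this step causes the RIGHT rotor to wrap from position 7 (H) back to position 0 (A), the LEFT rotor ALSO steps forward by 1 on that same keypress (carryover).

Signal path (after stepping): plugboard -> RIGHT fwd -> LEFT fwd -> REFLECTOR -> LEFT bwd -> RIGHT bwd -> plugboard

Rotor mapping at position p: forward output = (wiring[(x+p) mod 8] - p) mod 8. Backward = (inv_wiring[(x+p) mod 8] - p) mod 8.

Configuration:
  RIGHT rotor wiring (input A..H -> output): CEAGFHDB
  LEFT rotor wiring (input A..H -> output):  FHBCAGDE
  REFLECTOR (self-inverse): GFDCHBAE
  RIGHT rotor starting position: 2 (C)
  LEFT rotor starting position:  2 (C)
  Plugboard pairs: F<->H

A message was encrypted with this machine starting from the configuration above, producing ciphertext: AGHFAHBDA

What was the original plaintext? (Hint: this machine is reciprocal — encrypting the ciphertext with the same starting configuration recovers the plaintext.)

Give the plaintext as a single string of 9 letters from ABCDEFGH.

Char 1 ('A'): step: R->3, L=2; A->plug->A->R->D->L->E->refl->H->L'->A->R'->D->plug->D
Char 2 ('G'): step: R->4, L=2; G->plug->G->R->E->L->B->refl->F->L'->H->R'->C->plug->C
Char 3 ('H'): step: R->5, L=2; H->plug->F->R->D->L->E->refl->H->L'->A->R'->H->plug->F
Char 4 ('F'): step: R->6, L=2; F->plug->H->R->B->L->A->refl->G->L'->C->R'->E->plug->E
Char 5 ('A'): step: R->7, L=2; A->plug->A->R->C->L->G->refl->A->L'->B->R'->D->plug->D
Char 6 ('H'): step: R->0, L->3 (L advanced); H->plug->F->R->H->L->G->refl->A->L'->D->R'->G->plug->G
Char 7 ('B'): step: R->1, L=3; B->plug->B->R->H->L->G->refl->A->L'->D->R'->A->plug->A
Char 8 ('D'): step: R->2, L=3; D->plug->D->R->F->L->C->refl->D->L'->C->R'->H->plug->F
Char 9 ('A'): step: R->3, L=3; A->plug->A->R->D->L->A->refl->G->L'->H->R'->F->plug->H

Answer: DCFEDGAFH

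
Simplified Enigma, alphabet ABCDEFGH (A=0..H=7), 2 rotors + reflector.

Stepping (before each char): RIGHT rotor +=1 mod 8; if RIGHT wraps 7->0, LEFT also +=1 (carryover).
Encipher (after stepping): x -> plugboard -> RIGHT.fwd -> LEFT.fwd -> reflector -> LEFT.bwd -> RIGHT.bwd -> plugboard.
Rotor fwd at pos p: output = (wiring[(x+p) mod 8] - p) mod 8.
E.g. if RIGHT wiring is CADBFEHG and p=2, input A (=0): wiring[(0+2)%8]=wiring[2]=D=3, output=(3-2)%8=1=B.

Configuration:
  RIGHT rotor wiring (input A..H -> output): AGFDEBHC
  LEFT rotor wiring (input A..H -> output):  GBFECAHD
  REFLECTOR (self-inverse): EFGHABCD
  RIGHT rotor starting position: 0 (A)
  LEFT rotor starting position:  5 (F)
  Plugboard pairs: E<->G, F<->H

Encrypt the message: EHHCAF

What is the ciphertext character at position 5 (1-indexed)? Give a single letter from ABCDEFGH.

Char 1 ('E'): step: R->1, L=5; E->plug->G->R->B->L->C->refl->G->L'->C->R'->C->plug->C
Char 2 ('H'): step: R->2, L=5; H->plug->F->R->A->L->D->refl->H->L'->G->R'->G->plug->E
Char 3 ('H'): step: R->3, L=5; H->plug->F->R->F->L->A->refl->E->L'->E->R'->D->plug->D
Char 4 ('C'): step: R->4, L=5; C->plug->C->R->D->L->B->refl->F->L'->H->R'->H->plug->F
Char 5 ('A'): step: R->5, L=5; A->plug->A->R->E->L->E->refl->A->L'->F->R'->C->plug->C

C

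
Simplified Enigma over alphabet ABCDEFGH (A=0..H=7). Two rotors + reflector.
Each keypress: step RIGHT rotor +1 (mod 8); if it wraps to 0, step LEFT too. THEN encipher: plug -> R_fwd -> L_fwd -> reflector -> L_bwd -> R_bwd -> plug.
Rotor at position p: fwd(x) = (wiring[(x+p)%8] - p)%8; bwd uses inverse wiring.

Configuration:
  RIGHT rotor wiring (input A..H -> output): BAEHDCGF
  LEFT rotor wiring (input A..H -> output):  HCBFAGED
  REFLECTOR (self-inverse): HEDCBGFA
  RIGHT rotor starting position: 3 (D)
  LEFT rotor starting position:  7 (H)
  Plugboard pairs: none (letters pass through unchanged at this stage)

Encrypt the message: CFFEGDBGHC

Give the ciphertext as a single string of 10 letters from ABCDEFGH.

Char 1 ('C'): step: R->4, L=7; C->plug->C->R->C->L->D->refl->C->L'->D->R'->H->plug->H
Char 2 ('F'): step: R->5, L=7; F->plug->F->R->H->L->F->refl->G->L'->E->R'->D->plug->D
Char 3 ('F'): step: R->6, L=7; F->plug->F->R->B->L->A->refl->H->L'->G->R'->E->plug->E
Char 4 ('E'): step: R->7, L=7; E->plug->E->R->A->L->E->refl->B->L'->F->R'->D->plug->D
Char 5 ('G'): step: R->0, L->0 (L advanced); G->plug->G->R->G->L->E->refl->B->L'->C->R'->F->plug->F
Char 6 ('D'): step: R->1, L=0; D->plug->D->R->C->L->B->refl->E->L'->G->R'->C->plug->C
Char 7 ('B'): step: R->2, L=0; B->plug->B->R->F->L->G->refl->F->L'->D->R'->F->plug->F
Char 8 ('G'): step: R->3, L=0; G->plug->G->R->F->L->G->refl->F->L'->D->R'->D->plug->D
Char 9 ('H'): step: R->4, L=0; H->plug->H->R->D->L->F->refl->G->L'->F->R'->E->plug->E
Char 10 ('C'): step: R->5, L=0; C->plug->C->R->A->L->H->refl->A->L'->E->R'->D->plug->D

Answer: HDEDFCFDED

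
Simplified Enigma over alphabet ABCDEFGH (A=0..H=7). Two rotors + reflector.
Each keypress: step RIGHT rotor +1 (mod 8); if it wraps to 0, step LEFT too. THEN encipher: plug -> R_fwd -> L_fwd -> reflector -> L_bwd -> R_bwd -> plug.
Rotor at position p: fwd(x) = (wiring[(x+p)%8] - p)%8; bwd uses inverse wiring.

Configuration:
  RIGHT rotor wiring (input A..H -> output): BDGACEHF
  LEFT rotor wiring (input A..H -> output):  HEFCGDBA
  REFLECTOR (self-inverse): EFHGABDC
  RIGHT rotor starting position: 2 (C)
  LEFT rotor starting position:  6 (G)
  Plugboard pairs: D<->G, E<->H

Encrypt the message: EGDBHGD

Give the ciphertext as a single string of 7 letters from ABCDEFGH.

Answer: DECFCHH

Derivation:
Char 1 ('E'): step: R->3, L=6; E->plug->H->R->D->L->G->refl->D->L'->A->R'->G->plug->D
Char 2 ('G'): step: R->4, L=6; G->plug->D->R->B->L->C->refl->H->L'->E->R'->H->plug->E
Char 3 ('D'): step: R->5, L=6; D->plug->G->R->D->L->G->refl->D->L'->A->R'->C->plug->C
Char 4 ('B'): step: R->6, L=6; B->plug->B->R->H->L->F->refl->B->L'->C->R'->F->plug->F
Char 5 ('H'): step: R->7, L=6; H->plug->E->R->B->L->C->refl->H->L'->E->R'->C->plug->C
Char 6 ('G'): step: R->0, L->7 (L advanced); G->plug->D->R->A->L->B->refl->F->L'->C->R'->E->plug->H
Char 7 ('D'): step: R->1, L=7; D->plug->G->R->E->L->D->refl->G->L'->D->R'->E->plug->H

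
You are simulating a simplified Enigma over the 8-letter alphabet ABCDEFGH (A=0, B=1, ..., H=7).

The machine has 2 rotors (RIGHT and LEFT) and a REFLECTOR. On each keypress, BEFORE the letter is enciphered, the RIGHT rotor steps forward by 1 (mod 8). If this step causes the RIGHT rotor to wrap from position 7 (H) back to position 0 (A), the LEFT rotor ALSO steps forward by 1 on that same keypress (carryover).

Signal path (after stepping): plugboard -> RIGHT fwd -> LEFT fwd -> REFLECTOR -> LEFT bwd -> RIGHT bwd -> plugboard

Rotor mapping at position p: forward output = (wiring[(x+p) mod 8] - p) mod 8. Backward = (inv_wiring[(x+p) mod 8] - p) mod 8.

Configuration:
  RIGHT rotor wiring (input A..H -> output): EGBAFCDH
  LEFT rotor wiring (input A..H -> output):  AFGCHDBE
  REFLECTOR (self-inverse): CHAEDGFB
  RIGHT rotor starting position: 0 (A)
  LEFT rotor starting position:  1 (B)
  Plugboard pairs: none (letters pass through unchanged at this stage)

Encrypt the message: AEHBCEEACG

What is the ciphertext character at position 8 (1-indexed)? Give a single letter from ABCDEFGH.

Char 1 ('A'): step: R->1, L=1; A->plug->A->R->F->L->A->refl->C->L'->E->R'->D->plug->D
Char 2 ('E'): step: R->2, L=1; E->plug->E->R->B->L->F->refl->G->L'->D->R'->C->plug->C
Char 3 ('H'): step: R->3, L=1; H->plug->H->R->G->L->D->refl->E->L'->A->R'->D->plug->D
Char 4 ('B'): step: R->4, L=1; B->plug->B->R->G->L->D->refl->E->L'->A->R'->E->plug->E
Char 5 ('C'): step: R->5, L=1; C->plug->C->R->C->L->B->refl->H->L'->H->R'->D->plug->D
Char 6 ('E'): step: R->6, L=1; E->plug->E->R->D->L->G->refl->F->L'->B->R'->B->plug->B
Char 7 ('E'): step: R->7, L=1; E->plug->E->R->B->L->F->refl->G->L'->D->R'->G->plug->G
Char 8 ('A'): step: R->0, L->2 (L advanced); A->plug->A->R->E->L->H->refl->B->L'->D->R'->G->plug->G

G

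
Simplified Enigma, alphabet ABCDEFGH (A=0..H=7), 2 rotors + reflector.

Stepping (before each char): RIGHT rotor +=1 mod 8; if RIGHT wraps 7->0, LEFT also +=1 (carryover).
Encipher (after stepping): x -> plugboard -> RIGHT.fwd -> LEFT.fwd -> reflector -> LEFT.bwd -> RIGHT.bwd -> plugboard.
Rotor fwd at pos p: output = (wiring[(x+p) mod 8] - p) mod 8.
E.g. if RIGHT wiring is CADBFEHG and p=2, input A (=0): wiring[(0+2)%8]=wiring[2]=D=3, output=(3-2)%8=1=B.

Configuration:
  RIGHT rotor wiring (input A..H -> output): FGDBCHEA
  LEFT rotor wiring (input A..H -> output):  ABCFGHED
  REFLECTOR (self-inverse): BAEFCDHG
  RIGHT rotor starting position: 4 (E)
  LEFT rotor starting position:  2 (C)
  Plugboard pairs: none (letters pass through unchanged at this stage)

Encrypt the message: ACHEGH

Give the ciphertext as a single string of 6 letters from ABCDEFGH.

Char 1 ('A'): step: R->5, L=2; A->plug->A->R->C->L->E->refl->C->L'->E->R'->G->plug->G
Char 2 ('C'): step: R->6, L=2; C->plug->C->R->H->L->H->refl->G->L'->G->R'->A->plug->A
Char 3 ('H'): step: R->7, L=2; H->plug->H->R->F->L->B->refl->A->L'->A->R'->G->plug->G
Char 4 ('E'): step: R->0, L->3 (L advanced); E->plug->E->R->C->L->E->refl->C->L'->A->R'->H->plug->H
Char 5 ('G'): step: R->1, L=3; G->plug->G->R->H->L->H->refl->G->L'->G->R'->E->plug->E
Char 6 ('H'): step: R->2, L=3; H->plug->H->R->E->L->A->refl->B->L'->D->R'->G->plug->G

Answer: GAGHEG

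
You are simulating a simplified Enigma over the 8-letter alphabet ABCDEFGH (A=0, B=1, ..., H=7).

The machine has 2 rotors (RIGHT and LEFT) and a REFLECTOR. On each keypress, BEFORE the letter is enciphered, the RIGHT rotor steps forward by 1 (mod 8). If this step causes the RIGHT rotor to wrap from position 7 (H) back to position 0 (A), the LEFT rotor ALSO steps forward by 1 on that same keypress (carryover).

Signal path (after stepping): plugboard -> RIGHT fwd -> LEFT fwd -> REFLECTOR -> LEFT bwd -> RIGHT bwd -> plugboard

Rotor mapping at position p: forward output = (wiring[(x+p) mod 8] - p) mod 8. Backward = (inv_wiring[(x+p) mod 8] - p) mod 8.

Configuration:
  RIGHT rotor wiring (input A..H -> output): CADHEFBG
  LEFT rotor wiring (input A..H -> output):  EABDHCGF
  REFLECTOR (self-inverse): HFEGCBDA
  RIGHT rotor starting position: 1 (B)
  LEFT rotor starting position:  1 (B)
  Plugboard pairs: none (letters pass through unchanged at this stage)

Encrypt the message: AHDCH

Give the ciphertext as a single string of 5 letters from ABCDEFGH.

Char 1 ('A'): step: R->2, L=1; A->plug->A->R->B->L->A->refl->H->L'->A->R'->G->plug->G
Char 2 ('H'): step: R->3, L=1; H->plug->H->R->A->L->H->refl->A->L'->B->R'->B->plug->B
Char 3 ('D'): step: R->4, L=1; D->plug->D->R->C->L->C->refl->E->L'->G->R'->E->plug->E
Char 4 ('C'): step: R->5, L=1; C->plug->C->R->B->L->A->refl->H->L'->A->R'->A->plug->A
Char 5 ('H'): step: R->6, L=1; H->plug->H->R->H->L->D->refl->G->L'->D->R'->A->plug->A

Answer: GBEAA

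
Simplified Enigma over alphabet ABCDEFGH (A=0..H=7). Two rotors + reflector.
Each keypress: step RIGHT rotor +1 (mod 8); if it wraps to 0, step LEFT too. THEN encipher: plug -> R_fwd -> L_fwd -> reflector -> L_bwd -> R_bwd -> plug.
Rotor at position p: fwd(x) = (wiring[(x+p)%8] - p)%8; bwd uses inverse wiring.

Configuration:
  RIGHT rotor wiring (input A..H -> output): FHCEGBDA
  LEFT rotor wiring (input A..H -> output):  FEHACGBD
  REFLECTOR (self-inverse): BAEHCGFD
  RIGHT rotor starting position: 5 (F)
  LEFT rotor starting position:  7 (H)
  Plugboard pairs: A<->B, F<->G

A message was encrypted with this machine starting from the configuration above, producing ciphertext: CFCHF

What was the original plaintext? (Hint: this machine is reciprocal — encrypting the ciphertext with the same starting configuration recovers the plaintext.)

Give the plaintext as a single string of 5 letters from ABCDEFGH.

Answer: FBAAG

Derivation:
Char 1 ('C'): step: R->6, L=7; C->plug->C->R->H->L->C->refl->E->L'->A->R'->G->plug->F
Char 2 ('F'): step: R->7, L=7; F->plug->G->R->C->L->F->refl->G->L'->B->R'->A->plug->B
Char 3 ('C'): step: R->0, L->0 (L advanced); C->plug->C->R->C->L->H->refl->D->L'->H->R'->B->plug->A
Char 4 ('H'): step: R->1, L=0; H->plug->H->R->E->L->C->refl->E->L'->B->R'->B->plug->A
Char 5 ('F'): step: R->2, L=0; F->plug->G->R->D->L->A->refl->B->L'->G->R'->F->plug->G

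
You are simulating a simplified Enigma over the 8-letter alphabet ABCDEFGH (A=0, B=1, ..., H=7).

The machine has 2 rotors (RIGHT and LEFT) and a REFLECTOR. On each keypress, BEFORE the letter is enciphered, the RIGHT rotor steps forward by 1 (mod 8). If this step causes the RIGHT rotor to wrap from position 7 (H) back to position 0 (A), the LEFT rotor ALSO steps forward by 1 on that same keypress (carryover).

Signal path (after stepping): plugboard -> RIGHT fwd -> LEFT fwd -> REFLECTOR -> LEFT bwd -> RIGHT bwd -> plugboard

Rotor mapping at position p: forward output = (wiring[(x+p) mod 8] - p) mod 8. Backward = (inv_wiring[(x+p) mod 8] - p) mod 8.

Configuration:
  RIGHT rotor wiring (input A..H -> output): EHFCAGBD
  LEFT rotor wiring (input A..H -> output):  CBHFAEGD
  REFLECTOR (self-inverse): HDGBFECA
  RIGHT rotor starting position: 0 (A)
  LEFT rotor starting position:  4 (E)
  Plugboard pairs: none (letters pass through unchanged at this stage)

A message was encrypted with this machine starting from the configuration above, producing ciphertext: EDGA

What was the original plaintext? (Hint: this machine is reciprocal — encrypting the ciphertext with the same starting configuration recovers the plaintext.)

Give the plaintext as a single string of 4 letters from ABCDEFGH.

Char 1 ('E'): step: R->1, L=4; E->plug->E->R->F->L->F->refl->E->L'->A->R'->F->plug->F
Char 2 ('D'): step: R->2, L=4; D->plug->D->R->E->L->G->refl->C->L'->C->R'->G->plug->G
Char 3 ('G'): step: R->3, L=4; G->plug->G->R->E->L->G->refl->C->L'->C->R'->H->plug->H
Char 4 ('A'): step: R->4, L=4; A->plug->A->R->E->L->G->refl->C->L'->C->R'->B->plug->B

Answer: FGHB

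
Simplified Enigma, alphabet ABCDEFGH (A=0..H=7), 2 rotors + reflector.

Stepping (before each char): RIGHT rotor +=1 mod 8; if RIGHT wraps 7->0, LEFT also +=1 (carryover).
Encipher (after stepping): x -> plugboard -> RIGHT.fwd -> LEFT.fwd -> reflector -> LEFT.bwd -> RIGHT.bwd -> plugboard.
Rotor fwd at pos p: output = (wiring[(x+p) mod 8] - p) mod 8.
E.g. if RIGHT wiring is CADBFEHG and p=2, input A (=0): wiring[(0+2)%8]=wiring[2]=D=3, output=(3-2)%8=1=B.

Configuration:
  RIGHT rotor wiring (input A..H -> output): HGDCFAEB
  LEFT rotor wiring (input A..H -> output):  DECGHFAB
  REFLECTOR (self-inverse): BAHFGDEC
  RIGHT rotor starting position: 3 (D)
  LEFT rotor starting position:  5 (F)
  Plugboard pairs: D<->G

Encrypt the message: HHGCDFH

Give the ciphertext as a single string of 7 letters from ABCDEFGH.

Char 1 ('H'): step: R->4, L=5; H->plug->H->R->G->L->B->refl->A->L'->A->R'->C->plug->C
Char 2 ('H'): step: R->5, L=5; H->plug->H->R->A->L->A->refl->B->L'->G->R'->F->plug->F
Char 3 ('G'): step: R->6, L=5; G->plug->D->R->A->L->A->refl->B->L'->G->R'->A->plug->A
Char 4 ('C'): step: R->7, L=5; C->plug->C->R->H->L->C->refl->H->L'->E->R'->D->plug->G
Char 5 ('D'): step: R->0, L->6 (L advanced); D->plug->G->R->E->L->E->refl->G->L'->D->R'->C->plug->C
Char 6 ('F'): step: R->1, L=6; F->plug->F->R->D->L->G->refl->E->L'->E->R'->D->plug->G
Char 7 ('H'): step: R->2, L=6; H->plug->H->R->E->L->E->refl->G->L'->D->R'->C->plug->C

Answer: CFAGCGC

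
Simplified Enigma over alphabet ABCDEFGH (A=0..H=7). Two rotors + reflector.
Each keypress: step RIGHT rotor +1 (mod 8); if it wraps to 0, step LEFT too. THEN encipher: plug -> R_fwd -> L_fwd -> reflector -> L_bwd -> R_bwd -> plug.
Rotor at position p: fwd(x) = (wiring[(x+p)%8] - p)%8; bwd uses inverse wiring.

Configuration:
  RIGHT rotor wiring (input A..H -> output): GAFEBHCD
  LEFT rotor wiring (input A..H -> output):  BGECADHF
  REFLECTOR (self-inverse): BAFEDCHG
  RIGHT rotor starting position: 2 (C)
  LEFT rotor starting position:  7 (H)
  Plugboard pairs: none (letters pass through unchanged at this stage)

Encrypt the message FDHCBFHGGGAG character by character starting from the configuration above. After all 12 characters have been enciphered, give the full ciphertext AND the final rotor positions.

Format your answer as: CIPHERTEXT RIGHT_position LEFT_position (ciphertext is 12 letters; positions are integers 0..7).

Answer: AACDEHGEHCBE 6 0

Derivation:
Char 1 ('F'): step: R->3, L=7; F->plug->F->R->D->L->F->refl->C->L'->B->R'->A->plug->A
Char 2 ('D'): step: R->4, L=7; D->plug->D->R->H->L->A->refl->B->L'->F->R'->A->plug->A
Char 3 ('H'): step: R->5, L=7; H->plug->H->R->E->L->D->refl->E->L'->G->R'->C->plug->C
Char 4 ('C'): step: R->6, L=7; C->plug->C->R->A->L->G->refl->H->L'->C->R'->D->plug->D
Char 5 ('B'): step: R->7, L=7; B->plug->B->R->H->L->A->refl->B->L'->F->R'->E->plug->E
Char 6 ('F'): step: R->0, L->0 (L advanced); F->plug->F->R->H->L->F->refl->C->L'->D->R'->H->plug->H
Char 7 ('H'): step: R->1, L=0; H->plug->H->R->F->L->D->refl->E->L'->C->R'->G->plug->G
Char 8 ('G'): step: R->2, L=0; G->plug->G->R->E->L->A->refl->B->L'->A->R'->E->plug->E
Char 9 ('G'): step: R->3, L=0; G->plug->G->R->F->L->D->refl->E->L'->C->R'->H->plug->H
Char 10 ('G'): step: R->4, L=0; G->plug->G->R->B->L->G->refl->H->L'->G->R'->C->plug->C
Char 11 ('A'): step: R->5, L=0; A->plug->A->R->C->L->E->refl->D->L'->F->R'->B->plug->B
Char 12 ('G'): step: R->6, L=0; G->plug->G->R->D->L->C->refl->F->L'->H->R'->E->plug->E
Final: ciphertext=AACDEHGEHCBE, RIGHT=6, LEFT=0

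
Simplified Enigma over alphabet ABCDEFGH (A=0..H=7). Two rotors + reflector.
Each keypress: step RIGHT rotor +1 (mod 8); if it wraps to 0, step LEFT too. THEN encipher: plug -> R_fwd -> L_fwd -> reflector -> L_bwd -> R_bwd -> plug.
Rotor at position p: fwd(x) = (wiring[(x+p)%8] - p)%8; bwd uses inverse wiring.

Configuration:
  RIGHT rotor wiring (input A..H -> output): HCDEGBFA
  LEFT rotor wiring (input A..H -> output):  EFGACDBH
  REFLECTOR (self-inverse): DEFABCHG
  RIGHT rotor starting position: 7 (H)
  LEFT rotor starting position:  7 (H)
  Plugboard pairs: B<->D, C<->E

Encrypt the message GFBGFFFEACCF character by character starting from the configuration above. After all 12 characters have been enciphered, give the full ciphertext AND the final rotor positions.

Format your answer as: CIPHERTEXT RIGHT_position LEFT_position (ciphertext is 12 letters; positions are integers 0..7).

Char 1 ('G'): step: R->0, L->0 (L advanced); G->plug->G->R->F->L->D->refl->A->L'->D->R'->C->plug->E
Char 2 ('F'): step: R->1, L=0; F->plug->F->R->E->L->C->refl->F->L'->B->R'->A->plug->A
Char 3 ('B'): step: R->2, L=0; B->plug->D->R->H->L->H->refl->G->L'->C->R'->B->plug->D
Char 4 ('G'): step: R->3, L=0; G->plug->G->R->H->L->H->refl->G->L'->C->R'->D->plug->B
Char 5 ('F'): step: R->4, L=0; F->plug->F->R->G->L->B->refl->E->L'->A->R'->H->plug->H
Char 6 ('F'): step: R->5, L=0; F->plug->F->R->G->L->B->refl->E->L'->A->R'->B->plug->D
Char 7 ('F'): step: R->6, L=0; F->plug->F->R->G->L->B->refl->E->L'->A->R'->G->plug->G
Char 8 ('E'): step: R->7, L=0; E->plug->C->R->D->L->A->refl->D->L'->F->R'->E->plug->C
Char 9 ('A'): step: R->0, L->1 (L advanced); A->plug->A->R->H->L->D->refl->A->L'->F->R'->G->plug->G
Char 10 ('C'): step: R->1, L=1; C->plug->E->R->A->L->E->refl->B->L'->D->R'->C->plug->E
Char 11 ('C'): step: R->2, L=1; C->plug->E->R->D->L->B->refl->E->L'->A->R'->H->plug->H
Char 12 ('F'): step: R->3, L=1; F->plug->F->R->E->L->C->refl->F->L'->B->R'->A->plug->A
Final: ciphertext=EADBHDGCGEHA, RIGHT=3, LEFT=1

Answer: EADBHDGCGEHA 3 1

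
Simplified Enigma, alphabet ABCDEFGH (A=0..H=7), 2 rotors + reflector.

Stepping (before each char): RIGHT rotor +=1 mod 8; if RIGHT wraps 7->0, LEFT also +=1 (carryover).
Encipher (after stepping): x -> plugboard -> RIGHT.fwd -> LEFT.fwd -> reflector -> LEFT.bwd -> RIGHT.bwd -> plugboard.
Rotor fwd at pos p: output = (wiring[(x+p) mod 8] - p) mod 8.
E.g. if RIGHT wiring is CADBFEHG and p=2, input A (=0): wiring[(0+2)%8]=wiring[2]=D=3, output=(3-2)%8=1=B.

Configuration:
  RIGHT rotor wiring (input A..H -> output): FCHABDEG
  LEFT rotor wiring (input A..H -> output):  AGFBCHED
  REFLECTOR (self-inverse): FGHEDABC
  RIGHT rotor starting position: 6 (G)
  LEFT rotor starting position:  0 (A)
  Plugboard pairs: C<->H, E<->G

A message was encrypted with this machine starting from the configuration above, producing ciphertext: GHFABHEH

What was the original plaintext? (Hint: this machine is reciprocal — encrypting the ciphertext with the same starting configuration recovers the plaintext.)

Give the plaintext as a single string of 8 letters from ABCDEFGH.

Answer: HCCDEDCA

Derivation:
Char 1 ('G'): step: R->7, L=0; G->plug->E->R->B->L->G->refl->B->L'->D->R'->C->plug->H
Char 2 ('H'): step: R->0, L->1 (L advanced); H->plug->C->R->H->L->H->refl->C->L'->G->R'->H->plug->C
Char 3 ('F'): step: R->1, L=1; F->plug->F->R->D->L->B->refl->G->L'->E->R'->H->plug->C
Char 4 ('A'): step: R->2, L=1; A->plug->A->R->F->L->D->refl->E->L'->B->R'->D->plug->D
Char 5 ('B'): step: R->3, L=1; B->plug->B->R->G->L->C->refl->H->L'->H->R'->G->plug->E
Char 6 ('H'): step: R->4, L=1; H->plug->C->R->A->L->F->refl->A->L'->C->R'->D->plug->D
Char 7 ('E'): step: R->5, L=1; E->plug->G->R->D->L->B->refl->G->L'->E->R'->H->plug->C
Char 8 ('H'): step: R->6, L=1; H->plug->C->R->H->L->H->refl->C->L'->G->R'->A->plug->A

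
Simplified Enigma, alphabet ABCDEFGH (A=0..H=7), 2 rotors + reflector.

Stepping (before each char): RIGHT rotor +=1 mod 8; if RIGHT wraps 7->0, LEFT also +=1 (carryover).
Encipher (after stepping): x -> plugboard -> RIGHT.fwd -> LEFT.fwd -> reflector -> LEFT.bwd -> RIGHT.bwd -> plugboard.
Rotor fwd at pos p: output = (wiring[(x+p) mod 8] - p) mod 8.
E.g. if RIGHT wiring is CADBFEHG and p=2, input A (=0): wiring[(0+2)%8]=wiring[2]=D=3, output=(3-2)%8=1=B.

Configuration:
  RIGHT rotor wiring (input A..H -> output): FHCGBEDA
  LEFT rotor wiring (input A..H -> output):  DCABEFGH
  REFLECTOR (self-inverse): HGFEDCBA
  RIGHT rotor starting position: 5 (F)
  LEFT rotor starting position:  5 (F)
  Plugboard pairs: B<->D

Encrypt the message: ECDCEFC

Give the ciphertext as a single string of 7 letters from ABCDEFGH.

Answer: DEHEFGD

Derivation:
Char 1 ('E'): step: R->6, L=5; E->plug->E->R->E->L->F->refl->C->L'->C->R'->B->plug->D
Char 2 ('C'): step: R->7, L=5; C->plug->C->R->A->L->A->refl->H->L'->H->R'->E->plug->E
Char 3 ('D'): step: R->0, L->6 (L advanced); D->plug->B->R->H->L->H->refl->A->L'->A->R'->H->plug->H
Char 4 ('C'): step: R->1, L=6; C->plug->C->R->F->L->D->refl->E->L'->D->R'->E->plug->E
Char 5 ('E'): step: R->2, L=6; E->plug->E->R->B->L->B->refl->G->L'->G->R'->F->plug->F
Char 6 ('F'): step: R->3, L=6; F->plug->F->R->C->L->F->refl->C->L'->E->R'->G->plug->G
Char 7 ('C'): step: R->4, L=6; C->plug->C->R->H->L->H->refl->A->L'->A->R'->B->plug->D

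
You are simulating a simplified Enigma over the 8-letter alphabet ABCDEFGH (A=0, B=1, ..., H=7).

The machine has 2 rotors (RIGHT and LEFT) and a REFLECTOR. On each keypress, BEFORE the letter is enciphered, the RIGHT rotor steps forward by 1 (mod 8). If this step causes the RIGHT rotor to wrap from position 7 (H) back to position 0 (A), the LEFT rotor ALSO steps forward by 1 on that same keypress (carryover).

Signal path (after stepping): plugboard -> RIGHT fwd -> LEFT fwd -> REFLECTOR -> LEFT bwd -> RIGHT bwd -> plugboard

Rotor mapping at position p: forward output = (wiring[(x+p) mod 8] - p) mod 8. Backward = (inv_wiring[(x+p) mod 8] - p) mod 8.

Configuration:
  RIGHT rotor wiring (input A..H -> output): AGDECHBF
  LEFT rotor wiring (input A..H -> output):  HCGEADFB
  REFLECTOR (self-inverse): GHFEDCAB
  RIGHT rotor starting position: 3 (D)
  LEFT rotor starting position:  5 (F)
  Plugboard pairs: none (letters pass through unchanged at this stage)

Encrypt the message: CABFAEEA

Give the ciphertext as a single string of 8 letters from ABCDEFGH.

Answer: AGCDEHGG

Derivation:
Char 1 ('C'): step: R->4, L=5; C->plug->C->R->F->L->B->refl->H->L'->G->R'->A->plug->A
Char 2 ('A'): step: R->5, L=5; A->plug->A->R->C->L->E->refl->D->L'->H->R'->G->plug->G
Char 3 ('B'): step: R->6, L=5; B->plug->B->R->H->L->D->refl->E->L'->C->R'->C->plug->C
Char 4 ('F'): step: R->7, L=5; F->plug->F->R->D->L->C->refl->F->L'->E->R'->D->plug->D
Char 5 ('A'): step: R->0, L->6 (L advanced); A->plug->A->R->A->L->H->refl->B->L'->C->R'->E->plug->E
Char 6 ('E'): step: R->1, L=6; E->plug->E->R->G->L->C->refl->F->L'->H->R'->H->plug->H
Char 7 ('E'): step: R->2, L=6; E->plug->E->R->H->L->F->refl->C->L'->G->R'->G->plug->G
Char 8 ('A'): step: R->3, L=6; A->plug->A->R->B->L->D->refl->E->L'->D->R'->G->plug->G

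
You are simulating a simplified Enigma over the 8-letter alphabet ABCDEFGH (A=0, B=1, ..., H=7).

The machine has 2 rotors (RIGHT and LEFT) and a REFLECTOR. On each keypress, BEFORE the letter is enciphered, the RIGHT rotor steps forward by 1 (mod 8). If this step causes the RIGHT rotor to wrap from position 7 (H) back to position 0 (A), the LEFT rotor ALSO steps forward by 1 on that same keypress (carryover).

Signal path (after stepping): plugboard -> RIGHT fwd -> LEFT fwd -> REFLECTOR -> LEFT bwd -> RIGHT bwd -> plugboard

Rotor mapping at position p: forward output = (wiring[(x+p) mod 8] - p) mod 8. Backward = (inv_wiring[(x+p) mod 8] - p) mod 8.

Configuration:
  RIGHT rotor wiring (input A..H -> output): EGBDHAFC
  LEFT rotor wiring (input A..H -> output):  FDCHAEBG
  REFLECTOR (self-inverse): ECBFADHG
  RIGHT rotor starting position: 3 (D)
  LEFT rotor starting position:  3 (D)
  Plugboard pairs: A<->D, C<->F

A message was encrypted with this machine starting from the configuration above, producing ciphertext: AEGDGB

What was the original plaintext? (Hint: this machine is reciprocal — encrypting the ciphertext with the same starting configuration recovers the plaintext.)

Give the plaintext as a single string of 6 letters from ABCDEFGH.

Char 1 ('A'): step: R->4, L=3; A->plug->D->R->G->L->A->refl->E->L'->A->R'->E->plug->E
Char 2 ('E'): step: R->5, L=3; E->plug->E->R->B->L->F->refl->D->L'->E->R'->F->plug->C
Char 3 ('G'): step: R->6, L=3; G->plug->G->R->B->L->F->refl->D->L'->E->R'->B->plug->B
Char 4 ('D'): step: R->7, L=3; D->plug->A->R->D->L->G->refl->H->L'->H->R'->C->plug->F
Char 5 ('G'): step: R->0, L->4 (L advanced); G->plug->G->R->F->L->H->refl->G->L'->G->R'->B->plug->B
Char 6 ('B'): step: R->1, L=4; B->plug->B->R->A->L->E->refl->A->L'->B->R'->G->plug->G

Answer: ECBFBG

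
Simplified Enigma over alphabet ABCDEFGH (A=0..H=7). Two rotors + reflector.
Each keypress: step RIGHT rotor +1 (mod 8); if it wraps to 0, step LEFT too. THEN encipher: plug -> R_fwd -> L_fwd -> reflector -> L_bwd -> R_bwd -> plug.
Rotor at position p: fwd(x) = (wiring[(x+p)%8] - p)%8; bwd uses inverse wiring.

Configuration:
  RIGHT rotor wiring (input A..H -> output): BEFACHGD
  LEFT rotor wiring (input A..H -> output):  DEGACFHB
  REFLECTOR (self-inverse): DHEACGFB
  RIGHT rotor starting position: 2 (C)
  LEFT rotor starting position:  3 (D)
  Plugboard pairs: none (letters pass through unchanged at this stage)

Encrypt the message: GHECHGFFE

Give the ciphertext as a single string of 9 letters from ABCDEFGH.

Char 1 ('G'): step: R->3, L=3; G->plug->G->R->B->L->H->refl->B->L'->G->R'->F->plug->F
Char 2 ('H'): step: R->4, L=3; H->plug->H->R->E->L->G->refl->F->L'->A->R'->F->plug->F
Char 3 ('E'): step: R->5, L=3; E->plug->E->R->H->L->D->refl->A->L'->F->R'->H->plug->H
Char 4 ('C'): step: R->6, L=3; C->plug->C->R->D->L->E->refl->C->L'->C->R'->F->plug->F
Char 5 ('H'): step: R->7, L=3; H->plug->H->R->H->L->D->refl->A->L'->F->R'->C->plug->C
Char 6 ('G'): step: R->0, L->4 (L advanced); G->plug->G->R->G->L->C->refl->E->L'->H->R'->F->plug->F
Char 7 ('F'): step: R->1, L=4; F->plug->F->R->F->L->A->refl->D->L'->C->R'->G->plug->G
Char 8 ('F'): step: R->2, L=4; F->plug->F->R->B->L->B->refl->H->L'->E->R'->E->plug->E
Char 9 ('E'): step: R->3, L=4; E->plug->E->R->A->L->G->refl->F->L'->D->R'->D->plug->D

Answer: FFHFCFGED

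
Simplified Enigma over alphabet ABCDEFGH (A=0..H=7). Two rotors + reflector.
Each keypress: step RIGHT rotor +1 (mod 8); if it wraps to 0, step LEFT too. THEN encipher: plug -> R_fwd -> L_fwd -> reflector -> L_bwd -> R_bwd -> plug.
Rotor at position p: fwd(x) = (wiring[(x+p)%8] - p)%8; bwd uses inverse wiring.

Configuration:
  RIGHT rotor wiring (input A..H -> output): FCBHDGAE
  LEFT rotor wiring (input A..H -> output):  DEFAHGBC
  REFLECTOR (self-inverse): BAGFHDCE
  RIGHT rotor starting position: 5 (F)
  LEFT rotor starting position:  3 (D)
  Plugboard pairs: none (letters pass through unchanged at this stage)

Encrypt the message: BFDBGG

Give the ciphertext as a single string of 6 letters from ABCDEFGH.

Char 1 ('B'): step: R->6, L=3; B->plug->B->R->G->L->B->refl->A->L'->F->R'->G->plug->G
Char 2 ('F'): step: R->7, L=3; F->plug->F->R->E->L->H->refl->E->L'->B->R'->H->plug->H
Char 3 ('D'): step: R->0, L->4 (L advanced); D->plug->D->R->H->L->E->refl->H->L'->E->R'->H->plug->H
Char 4 ('B'): step: R->1, L=4; B->plug->B->R->A->L->D->refl->F->L'->C->R'->D->plug->D
Char 5 ('G'): step: R->2, L=4; G->plug->G->R->D->L->G->refl->C->L'->B->R'->C->plug->C
Char 6 ('G'): step: R->3, L=4; G->plug->G->R->H->L->E->refl->H->L'->E->R'->A->plug->A

Answer: GHHDCA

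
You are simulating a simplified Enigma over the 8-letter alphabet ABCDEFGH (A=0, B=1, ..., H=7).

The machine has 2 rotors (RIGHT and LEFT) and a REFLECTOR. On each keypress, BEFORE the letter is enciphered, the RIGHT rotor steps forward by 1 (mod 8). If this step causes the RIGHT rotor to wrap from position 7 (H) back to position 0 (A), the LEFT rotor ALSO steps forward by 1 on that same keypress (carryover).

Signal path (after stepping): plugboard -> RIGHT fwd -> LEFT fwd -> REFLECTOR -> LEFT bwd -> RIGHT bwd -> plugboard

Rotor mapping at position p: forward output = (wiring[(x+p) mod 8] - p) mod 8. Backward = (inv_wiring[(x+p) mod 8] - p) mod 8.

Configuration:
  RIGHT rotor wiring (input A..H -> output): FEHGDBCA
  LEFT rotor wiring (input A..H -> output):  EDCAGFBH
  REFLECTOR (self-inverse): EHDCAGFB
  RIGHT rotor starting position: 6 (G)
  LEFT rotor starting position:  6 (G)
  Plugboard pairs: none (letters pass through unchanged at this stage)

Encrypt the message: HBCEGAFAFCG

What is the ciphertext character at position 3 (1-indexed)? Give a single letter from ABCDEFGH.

Char 1 ('H'): step: R->7, L=6; H->plug->H->R->D->L->F->refl->G->L'->C->R'->G->plug->G
Char 2 ('B'): step: R->0, L->7 (L advanced); B->plug->B->R->E->L->B->refl->H->L'->F->R'->A->plug->A
Char 3 ('C'): step: R->1, L=7; C->plug->C->R->F->L->H->refl->B->L'->E->R'->H->plug->H

H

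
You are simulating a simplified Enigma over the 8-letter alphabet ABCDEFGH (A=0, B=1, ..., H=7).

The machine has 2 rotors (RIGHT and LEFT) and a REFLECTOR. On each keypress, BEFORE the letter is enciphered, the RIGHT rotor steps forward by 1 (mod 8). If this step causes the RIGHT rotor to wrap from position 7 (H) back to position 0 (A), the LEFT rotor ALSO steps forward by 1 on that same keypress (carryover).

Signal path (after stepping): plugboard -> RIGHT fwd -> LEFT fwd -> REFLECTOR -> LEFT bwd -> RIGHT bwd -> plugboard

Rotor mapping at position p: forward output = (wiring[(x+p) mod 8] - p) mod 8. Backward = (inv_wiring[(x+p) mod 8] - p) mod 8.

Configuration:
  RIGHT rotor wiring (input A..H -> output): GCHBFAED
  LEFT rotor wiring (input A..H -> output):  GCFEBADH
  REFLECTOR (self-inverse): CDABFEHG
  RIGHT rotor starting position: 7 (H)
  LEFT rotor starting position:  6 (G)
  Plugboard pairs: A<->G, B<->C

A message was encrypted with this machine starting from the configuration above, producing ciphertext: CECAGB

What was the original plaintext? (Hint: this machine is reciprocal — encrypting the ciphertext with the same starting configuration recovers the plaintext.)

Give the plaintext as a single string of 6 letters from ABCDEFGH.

Answer: GDAHAF

Derivation:
Char 1 ('C'): step: R->0, L->7 (L advanced); C->plug->B->R->C->L->D->refl->B->L'->G->R'->A->plug->G
Char 2 ('E'): step: R->1, L=7; E->plug->E->R->H->L->E->refl->F->L'->E->R'->D->plug->D
Char 3 ('C'): step: R->2, L=7; C->plug->B->R->H->L->E->refl->F->L'->E->R'->G->plug->A
Char 4 ('A'): step: R->3, L=7; A->plug->G->R->H->L->E->refl->F->L'->E->R'->H->plug->H
Char 5 ('G'): step: R->4, L=7; G->plug->A->R->B->L->H->refl->G->L'->D->R'->G->plug->A
Char 6 ('B'): step: R->5, L=7; B->plug->C->R->G->L->B->refl->D->L'->C->R'->F->plug->F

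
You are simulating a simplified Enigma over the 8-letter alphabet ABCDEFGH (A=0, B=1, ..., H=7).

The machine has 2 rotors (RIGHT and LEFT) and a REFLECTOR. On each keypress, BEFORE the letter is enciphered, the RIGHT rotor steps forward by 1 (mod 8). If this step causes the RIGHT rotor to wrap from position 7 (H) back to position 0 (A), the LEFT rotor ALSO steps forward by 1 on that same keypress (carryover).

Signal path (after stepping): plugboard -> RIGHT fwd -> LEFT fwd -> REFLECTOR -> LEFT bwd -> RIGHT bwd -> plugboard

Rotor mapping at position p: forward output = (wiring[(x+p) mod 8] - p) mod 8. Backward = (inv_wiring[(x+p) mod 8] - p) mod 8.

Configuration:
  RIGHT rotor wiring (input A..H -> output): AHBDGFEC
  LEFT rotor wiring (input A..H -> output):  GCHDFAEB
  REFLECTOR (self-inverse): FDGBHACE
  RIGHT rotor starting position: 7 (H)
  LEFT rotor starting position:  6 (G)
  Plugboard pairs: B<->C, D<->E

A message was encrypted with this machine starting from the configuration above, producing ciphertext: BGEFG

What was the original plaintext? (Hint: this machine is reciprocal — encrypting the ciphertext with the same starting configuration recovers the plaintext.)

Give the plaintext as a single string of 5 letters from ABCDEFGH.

Answer: GDAAB

Derivation:
Char 1 ('B'): step: R->0, L->7 (L advanced); B->plug->C->R->B->L->H->refl->E->L'->E->R'->G->plug->G
Char 2 ('G'): step: R->1, L=7; G->plug->G->R->B->L->H->refl->E->L'->E->R'->E->plug->D
Char 3 ('E'): step: R->2, L=7; E->plug->D->R->D->L->A->refl->F->L'->H->R'->A->plug->A
Char 4 ('F'): step: R->3, L=7; F->plug->F->R->F->L->G->refl->C->L'->A->R'->A->plug->A
Char 5 ('G'): step: R->4, L=7; G->plug->G->R->F->L->G->refl->C->L'->A->R'->C->plug->B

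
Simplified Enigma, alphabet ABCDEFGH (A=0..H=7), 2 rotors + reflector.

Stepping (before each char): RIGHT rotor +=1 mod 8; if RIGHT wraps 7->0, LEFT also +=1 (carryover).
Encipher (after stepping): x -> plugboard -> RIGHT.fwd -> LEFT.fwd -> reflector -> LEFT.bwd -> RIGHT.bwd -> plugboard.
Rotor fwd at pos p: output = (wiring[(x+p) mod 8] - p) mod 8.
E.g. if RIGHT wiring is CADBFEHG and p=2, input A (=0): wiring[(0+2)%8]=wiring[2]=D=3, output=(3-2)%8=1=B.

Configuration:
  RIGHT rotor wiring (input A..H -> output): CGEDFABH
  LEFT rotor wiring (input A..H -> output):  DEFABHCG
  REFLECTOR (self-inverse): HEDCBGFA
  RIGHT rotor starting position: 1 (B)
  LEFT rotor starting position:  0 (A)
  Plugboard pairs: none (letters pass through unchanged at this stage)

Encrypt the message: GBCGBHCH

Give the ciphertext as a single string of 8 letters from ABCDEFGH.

Answer: DFDHCCBA

Derivation:
Char 1 ('G'): step: R->2, L=0; G->plug->G->R->A->L->D->refl->C->L'->G->R'->D->plug->D
Char 2 ('B'): step: R->3, L=0; B->plug->B->R->C->L->F->refl->G->L'->H->R'->F->plug->F
Char 3 ('C'): step: R->4, L=0; C->plug->C->R->F->L->H->refl->A->L'->D->R'->D->plug->D
Char 4 ('G'): step: R->5, L=0; G->plug->G->R->G->L->C->refl->D->L'->A->R'->H->plug->H
Char 5 ('B'): step: R->6, L=0; B->plug->B->R->B->L->E->refl->B->L'->E->R'->C->plug->C
Char 6 ('H'): step: R->7, L=0; H->plug->H->R->C->L->F->refl->G->L'->H->R'->C->plug->C
Char 7 ('C'): step: R->0, L->1 (L advanced); C->plug->C->R->E->L->G->refl->F->L'->G->R'->B->plug->B
Char 8 ('H'): step: R->1, L=1; H->plug->H->R->B->L->E->refl->B->L'->F->R'->A->plug->A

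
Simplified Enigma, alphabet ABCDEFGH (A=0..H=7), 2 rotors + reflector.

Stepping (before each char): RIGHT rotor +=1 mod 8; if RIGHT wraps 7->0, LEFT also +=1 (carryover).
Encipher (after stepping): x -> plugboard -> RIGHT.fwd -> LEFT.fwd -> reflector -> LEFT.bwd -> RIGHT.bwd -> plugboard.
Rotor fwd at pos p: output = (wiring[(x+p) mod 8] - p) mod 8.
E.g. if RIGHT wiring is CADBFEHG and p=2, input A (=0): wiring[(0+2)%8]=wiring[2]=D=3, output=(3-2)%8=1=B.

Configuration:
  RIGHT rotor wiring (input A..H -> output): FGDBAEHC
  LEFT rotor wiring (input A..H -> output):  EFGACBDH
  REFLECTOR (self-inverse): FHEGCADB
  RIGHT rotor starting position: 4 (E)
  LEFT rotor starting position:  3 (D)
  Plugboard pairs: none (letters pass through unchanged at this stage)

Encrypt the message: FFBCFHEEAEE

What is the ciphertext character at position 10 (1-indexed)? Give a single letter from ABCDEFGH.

Char 1 ('F'): step: R->5, L=3; F->plug->F->R->G->L->C->refl->E->L'->E->R'->G->plug->G
Char 2 ('F'): step: R->6, L=3; F->plug->F->R->D->L->A->refl->F->L'->A->R'->D->plug->D
Char 3 ('B'): step: R->7, L=3; B->plug->B->R->G->L->C->refl->E->L'->E->R'->D->plug->D
Char 4 ('C'): step: R->0, L->4 (L advanced); C->plug->C->R->D->L->D->refl->G->L'->A->R'->E->plug->E
Char 5 ('F'): step: R->1, L=4; F->plug->F->R->G->L->C->refl->E->L'->H->R'->D->plug->D
Char 6 ('H'): step: R->2, L=4; H->plug->H->R->E->L->A->refl->F->L'->B->R'->A->plug->A
Char 7 ('E'): step: R->3, L=4; E->plug->E->R->H->L->E->refl->C->L'->G->R'->A->plug->A
Char 8 ('E'): step: R->4, L=4; E->plug->E->R->B->L->F->refl->A->L'->E->R'->A->plug->A
Char 9 ('A'): step: R->5, L=4; A->plug->A->R->H->L->E->refl->C->L'->G->R'->F->plug->F
Char 10 ('E'): step: R->6, L=4; E->plug->E->R->F->L->B->refl->H->L'->C->R'->G->plug->G

G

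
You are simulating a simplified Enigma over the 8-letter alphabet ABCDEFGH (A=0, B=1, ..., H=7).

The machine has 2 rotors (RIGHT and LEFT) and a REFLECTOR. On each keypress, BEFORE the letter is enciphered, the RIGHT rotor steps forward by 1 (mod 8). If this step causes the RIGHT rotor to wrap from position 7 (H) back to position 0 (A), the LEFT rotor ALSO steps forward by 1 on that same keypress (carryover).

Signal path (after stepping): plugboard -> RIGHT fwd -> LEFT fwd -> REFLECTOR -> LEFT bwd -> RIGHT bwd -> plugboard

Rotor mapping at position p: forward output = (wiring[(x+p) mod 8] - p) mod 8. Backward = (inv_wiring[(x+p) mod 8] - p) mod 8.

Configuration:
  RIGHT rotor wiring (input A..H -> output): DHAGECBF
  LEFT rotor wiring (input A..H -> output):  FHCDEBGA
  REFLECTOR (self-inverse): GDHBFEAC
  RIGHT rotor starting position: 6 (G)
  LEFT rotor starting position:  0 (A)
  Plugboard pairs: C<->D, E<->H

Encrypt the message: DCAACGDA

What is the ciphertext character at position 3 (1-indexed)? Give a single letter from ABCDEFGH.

Char 1 ('D'): step: R->7, L=0; D->plug->C->R->A->L->F->refl->E->L'->E->R'->B->plug->B
Char 2 ('C'): step: R->0, L->1 (L advanced); C->plug->D->R->G->L->H->refl->C->L'->C->R'->F->plug->F
Char 3 ('A'): step: R->1, L=1; A->plug->A->R->G->L->H->refl->C->L'->C->R'->H->plug->E

E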